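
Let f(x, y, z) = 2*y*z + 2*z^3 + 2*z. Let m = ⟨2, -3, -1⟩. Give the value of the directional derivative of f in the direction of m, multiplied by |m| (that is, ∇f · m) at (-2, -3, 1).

-8

∂f/∂x = 0
∂f/∂y = 2*z
∂f/∂z = 2*y + 6*z^2 + 2
∇f at (-2, -3, 1) = (0, 2, 2)
∇f · m = (0)(2) + (2)(-3) + (2)(-1) = -8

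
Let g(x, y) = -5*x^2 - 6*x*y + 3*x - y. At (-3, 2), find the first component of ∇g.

(∇g)_1 = ∂g/∂x = -10*x - 6*y + 3
At (-3, 2): 21.

21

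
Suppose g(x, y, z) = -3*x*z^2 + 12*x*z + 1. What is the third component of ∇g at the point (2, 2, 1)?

(∇g)_3 = ∂g/∂z = -6*x*z + 12*x
At (2, 2, 1): 12.

12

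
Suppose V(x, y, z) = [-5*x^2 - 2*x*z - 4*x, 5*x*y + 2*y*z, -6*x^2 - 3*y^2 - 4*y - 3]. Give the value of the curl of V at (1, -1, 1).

(4, 10, -5)

(∇×V)₁ = ∂V₃/∂y − ∂V₂/∂z = -8*y - 4
(∇×V)₂ = ∂V₁/∂z − ∂V₃/∂x = 10*x
(∇×V)₃ = ∂V₂/∂x − ∂V₁/∂y = 5*y
∇×V = (-8*y - 4, 10*x, 5*y)
At (1, -1, 1): (4, 10, -5).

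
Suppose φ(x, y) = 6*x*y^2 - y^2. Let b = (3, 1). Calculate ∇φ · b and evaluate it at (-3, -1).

∂φ/∂x = 6*y^2
∂φ/∂y = 12*x*y - 2*y
∇φ at (-3, -1) = (6, 38)
∇φ · b = (6)(3) + (38)(1) = 56

56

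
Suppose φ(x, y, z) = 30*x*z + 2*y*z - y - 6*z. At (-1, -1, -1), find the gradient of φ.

(-30, -3, -38)

∂φ/∂x = 30*z
∂φ/∂y = 2*z - 1
∂φ/∂z = 30*x + 2*y - 6
∇φ = (30*z, 2*z - 1, 30*x + 2*y - 6)
At (-1, -1, -1): (-30, -3, -38).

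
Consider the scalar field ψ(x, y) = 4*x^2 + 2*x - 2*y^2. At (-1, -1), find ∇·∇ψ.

∂²ψ/∂x² = 8
∂²ψ/∂y² = -4
∇²ψ = 4
At (-1, -1): 4.

4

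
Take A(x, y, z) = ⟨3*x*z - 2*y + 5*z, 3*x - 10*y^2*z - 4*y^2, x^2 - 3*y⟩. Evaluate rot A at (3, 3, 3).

(∇×A)₁ = ∂A₃/∂y − ∂A₂/∂z = 10*y^2 - 3
(∇×A)₂ = ∂A₁/∂z − ∂A₃/∂x = x + 5
(∇×A)₃ = ∂A₂/∂x − ∂A₁/∂y = 5
∇×A = (10*y^2 - 3, x + 5, 5)
At (3, 3, 3): (87, 8, 5).

(87, 8, 5)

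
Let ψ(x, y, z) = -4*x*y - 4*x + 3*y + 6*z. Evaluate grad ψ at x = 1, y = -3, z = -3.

(8, -1, 6)

∂ψ/∂x = -4*y - 4
∂ψ/∂y = -4*x + 3
∂ψ/∂z = 6
∇ψ = (-4*y - 4, -4*x + 3, 6)
At (1, -3, -3): (8, -1, 6).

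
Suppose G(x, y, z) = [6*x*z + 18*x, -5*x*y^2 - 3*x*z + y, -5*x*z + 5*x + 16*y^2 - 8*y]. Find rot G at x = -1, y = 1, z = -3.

(∇×G)₁ = ∂G₃/∂y − ∂G₂/∂z = 3*x + 32*y - 8
(∇×G)₂ = ∂G₁/∂z − ∂G₃/∂x = 6*x + 5*z - 5
(∇×G)₃ = ∂G₂/∂x − ∂G₁/∂y = -5*y^2 - 3*z
∇×G = (3*x + 32*y - 8, 6*x + 5*z - 5, -5*y^2 - 3*z)
At (-1, 1, -3): (21, -26, 4).

(21, -26, 4)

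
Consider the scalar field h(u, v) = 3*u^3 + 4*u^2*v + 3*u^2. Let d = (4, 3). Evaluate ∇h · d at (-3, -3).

648

∂h/∂u = 9*u^2 + 8*u*v + 6*u
∂h/∂v = 4*u^2
∇h at (-3, -3) = (135, 36)
∇h · d = (135)(4) + (36)(3) = 648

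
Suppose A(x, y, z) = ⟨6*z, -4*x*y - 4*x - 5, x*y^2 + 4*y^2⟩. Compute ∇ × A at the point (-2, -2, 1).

(∇×A)₁ = ∂A₃/∂y − ∂A₂/∂z = 2*x*y + 8*y
(∇×A)₂ = ∂A₁/∂z − ∂A₃/∂x = -y^2 + 6
(∇×A)₃ = ∂A₂/∂x − ∂A₁/∂y = -4*y - 4
∇×A = (2*x*y + 8*y, -y^2 + 6, -4*y - 4)
At (-2, -2, 1): (-8, 2, 4).

(-8, 2, 4)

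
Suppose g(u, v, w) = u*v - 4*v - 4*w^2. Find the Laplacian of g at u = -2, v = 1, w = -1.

∂²g/∂u² = 0
∂²g/∂v² = 0
∂²g/∂w² = -8
∇²g = -8
At (-2, 1, -1): -8.

-8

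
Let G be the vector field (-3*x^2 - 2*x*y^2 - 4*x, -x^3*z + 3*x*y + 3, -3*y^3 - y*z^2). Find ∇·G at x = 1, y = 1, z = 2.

-13

∂G₁/∂x = -6*x - 2*y^2 - 4
∂G₂/∂y = 3*x
∂G₃/∂z = -2*y*z
∇·G = -3*x - 2*y^2 - 2*y*z - 4
At (1, 1, 2): -13.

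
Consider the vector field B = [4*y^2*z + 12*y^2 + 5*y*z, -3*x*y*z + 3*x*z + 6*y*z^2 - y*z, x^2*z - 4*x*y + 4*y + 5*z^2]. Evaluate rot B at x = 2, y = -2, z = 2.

(24, -10, 88)

(∇×B)₁ = ∂B₃/∂y − ∂B₂/∂z = 3*x*y - 7*x - 12*y*z + y + 4
(∇×B)₂ = ∂B₁/∂z − ∂B₃/∂x = -2*x*z + 4*y^2 + 9*y
(∇×B)₃ = ∂B₂/∂x − ∂B₁/∂y = -11*y*z - 24*y - 2*z
∇×B = (3*x*y - 7*x - 12*y*z + y + 4, -2*x*z + 4*y^2 + 9*y, -11*y*z - 24*y - 2*z)
At (2, -2, 2): (24, -10, 88).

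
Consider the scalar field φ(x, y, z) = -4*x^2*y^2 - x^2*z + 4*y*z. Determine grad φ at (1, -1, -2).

∂φ/∂x = -8*x*y^2 - 2*x*z
∂φ/∂y = -8*x^2*y + 4*z
∂φ/∂z = -x^2 + 4*y
∇φ = (-8*x*y^2 - 2*x*z, -8*x^2*y + 4*z, -x^2 + 4*y)
At (1, -1, -2): (-4, 0, -5).

(-4, 0, -5)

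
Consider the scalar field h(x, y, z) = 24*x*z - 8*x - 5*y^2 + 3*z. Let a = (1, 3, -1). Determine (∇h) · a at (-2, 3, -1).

∂h/∂x = 24*z - 8
∂h/∂y = -10*y
∂h/∂z = 24*x + 3
∇h at (-2, 3, -1) = (-32, -30, -45)
∇h · a = (-32)(1) + (-30)(3) + (-45)(-1) = -77

-77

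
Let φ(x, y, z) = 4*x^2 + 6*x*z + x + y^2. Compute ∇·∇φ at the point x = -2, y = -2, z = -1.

10

∂²φ/∂x² = 8
∂²φ/∂y² = 2
∂²φ/∂z² = 0
∇²φ = 10
At (-2, -2, -1): 10.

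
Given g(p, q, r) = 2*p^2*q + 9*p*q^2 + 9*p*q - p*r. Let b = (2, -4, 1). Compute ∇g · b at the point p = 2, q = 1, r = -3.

-192

∂g/∂p = 4*p*q + 9*q^2 + 9*q - r
∂g/∂q = 2*p^2 + 18*p*q + 9*p
∂g/∂r = -p
∇g at (2, 1, -3) = (29, 62, -2)
∇g · b = (29)(2) + (62)(-4) + (-2)(1) = -192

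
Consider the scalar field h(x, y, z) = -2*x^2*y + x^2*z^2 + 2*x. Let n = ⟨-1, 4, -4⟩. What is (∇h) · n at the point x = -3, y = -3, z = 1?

-104

∂h/∂x = -4*x*y + 2*x*z^2 + 2
∂h/∂y = -2*x^2
∂h/∂z = 2*x^2*z
∇h at (-3, -3, 1) = (-40, -18, 18)
∇h · n = (-40)(-1) + (-18)(4) + (18)(-4) = -104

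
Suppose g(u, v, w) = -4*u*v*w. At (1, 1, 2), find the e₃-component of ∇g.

(∇g)_3 = ∂g/∂w = -4*u*v
At (1, 1, 2): -4.

-4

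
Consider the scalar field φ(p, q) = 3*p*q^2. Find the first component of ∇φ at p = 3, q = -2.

(∇φ)_1 = ∂φ/∂p = 3*q^2
At (3, -2): 12.

12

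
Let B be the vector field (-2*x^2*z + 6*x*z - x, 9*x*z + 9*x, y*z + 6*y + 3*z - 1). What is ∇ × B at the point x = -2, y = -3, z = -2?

(22, -20, -9)

(∇×B)₁ = ∂B₃/∂y − ∂B₂/∂z = -9*x + z + 6
(∇×B)₂ = ∂B₁/∂z − ∂B₃/∂x = -2*x^2 + 6*x
(∇×B)₃ = ∂B₂/∂x − ∂B₁/∂y = 9*z + 9
∇×B = (-9*x + z + 6, -2*x^2 + 6*x, 9*z + 9)
At (-2, -3, -2): (22, -20, -9).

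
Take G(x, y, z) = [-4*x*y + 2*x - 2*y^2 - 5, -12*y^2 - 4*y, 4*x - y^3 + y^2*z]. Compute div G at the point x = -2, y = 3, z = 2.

∂G₁/∂x = -4*y + 2
∂G₂/∂y = -24*y - 4
∂G₃/∂z = y^2
∇·G = y^2 - 28*y - 2
At (-2, 3, 2): -77.

-77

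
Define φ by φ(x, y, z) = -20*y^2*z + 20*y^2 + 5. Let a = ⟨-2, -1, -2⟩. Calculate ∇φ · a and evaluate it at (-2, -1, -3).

200

∂φ/∂x = 0
∂φ/∂y = -40*y*z + 40*y
∂φ/∂z = -20*y^2
∇φ at (-2, -1, -3) = (0, -160, -20)
∇φ · a = (0)(-2) + (-160)(-1) + (-20)(-2) = 200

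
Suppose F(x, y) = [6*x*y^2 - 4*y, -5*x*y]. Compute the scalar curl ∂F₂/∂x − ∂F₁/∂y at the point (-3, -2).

-58

∂F₂/∂x = -5*y
∂F₁/∂y = 12*x*y - 4
Scalar curl = -12*x*y - 5*y + 4
At (-3, -2): -58.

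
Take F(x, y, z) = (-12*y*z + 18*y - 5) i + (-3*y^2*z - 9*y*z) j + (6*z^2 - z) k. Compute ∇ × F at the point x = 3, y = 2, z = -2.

(∇×F)₁ = ∂F₃/∂y − ∂F₂/∂z = 3*y^2 + 9*y
(∇×F)₂ = ∂F₁/∂z − ∂F₃/∂x = -12*y
(∇×F)₃ = ∂F₂/∂x − ∂F₁/∂y = 12*z - 18
∇×F = (3*y^2 + 9*y, -12*y, 12*z - 18)
At (3, 2, -2): (30, -24, -42).

(30, -24, -42)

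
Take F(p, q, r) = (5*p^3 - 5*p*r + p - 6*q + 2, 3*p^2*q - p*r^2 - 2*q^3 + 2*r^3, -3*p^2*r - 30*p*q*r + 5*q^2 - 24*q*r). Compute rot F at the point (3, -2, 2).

(∇×F)₁ = ∂F₃/∂q − ∂F₂/∂r = -28*p*r + 10*q - 6*r^2 - 24*r
(∇×F)₂ = ∂F₁/∂r − ∂F₃/∂p = 6*p*r - 5*p + 30*q*r
(∇×F)₃ = ∂F₂/∂p − ∂F₁/∂q = 6*p*q - r^2 + 6
∇×F = (-28*p*r + 10*q - 6*r^2 - 24*r, 6*p*r - 5*p + 30*q*r, 6*p*q - r^2 + 6)
At (3, -2, 2): (-260, -99, -34).

(-260, -99, -34)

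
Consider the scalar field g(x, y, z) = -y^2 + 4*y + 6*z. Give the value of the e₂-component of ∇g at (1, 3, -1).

-2

(∇g)_2 = ∂g/∂y = -2*y + 4
At (1, 3, -1): -2.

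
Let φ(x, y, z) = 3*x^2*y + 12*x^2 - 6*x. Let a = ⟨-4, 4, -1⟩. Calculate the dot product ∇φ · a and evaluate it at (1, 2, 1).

-108

∂φ/∂x = 6*x*y + 24*x - 6
∂φ/∂y = 3*x^2
∂φ/∂z = 0
∇φ at (1, 2, 1) = (30, 3, 0)
∇φ · a = (30)(-4) + (3)(4) + (0)(-1) = -108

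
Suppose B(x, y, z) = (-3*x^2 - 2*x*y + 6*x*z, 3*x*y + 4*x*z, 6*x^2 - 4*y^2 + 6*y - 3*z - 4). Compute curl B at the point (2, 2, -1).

(-18, -12, 6)

(∇×B)₁ = ∂B₃/∂y − ∂B₂/∂z = -4*x - 8*y + 6
(∇×B)₂ = ∂B₁/∂z − ∂B₃/∂x = -6*x
(∇×B)₃ = ∂B₂/∂x − ∂B₁/∂y = 2*x + 3*y + 4*z
∇×B = (-4*x - 8*y + 6, -6*x, 2*x + 3*y + 4*z)
At (2, 2, -1): (-18, -12, 6).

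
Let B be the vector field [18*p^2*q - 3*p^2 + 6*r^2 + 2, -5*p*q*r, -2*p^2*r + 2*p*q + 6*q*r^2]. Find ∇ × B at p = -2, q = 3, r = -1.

(∇×B)₁ = ∂B₃/∂q − ∂B₂/∂r = 5*p*q + 2*p + 6*r^2
(∇×B)₂ = ∂B₁/∂r − ∂B₃/∂p = 4*p*r - 2*q + 12*r
(∇×B)₃ = ∂B₂/∂p − ∂B₁/∂q = -18*p^2 - 5*q*r
∇×B = (5*p*q + 2*p + 6*r^2, 4*p*r - 2*q + 12*r, -18*p^2 - 5*q*r)
At (-2, 3, -1): (-28, -10, -57).

(-28, -10, -57)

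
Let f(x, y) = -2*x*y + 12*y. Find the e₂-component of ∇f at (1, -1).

10

(∇f)_2 = ∂f/∂y = -2*x + 12
At (1, -1): 10.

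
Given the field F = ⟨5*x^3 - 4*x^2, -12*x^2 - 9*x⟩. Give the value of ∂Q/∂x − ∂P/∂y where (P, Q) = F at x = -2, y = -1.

39

∂F₂/∂x = -24*x - 9
∂F₁/∂y = 0
Scalar curl = -24*x - 9
At (-2, -1): 39.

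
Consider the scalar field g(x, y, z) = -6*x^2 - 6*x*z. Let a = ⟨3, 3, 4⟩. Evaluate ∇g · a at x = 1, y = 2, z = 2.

-96

∂g/∂x = -12*x - 6*z
∂g/∂y = 0
∂g/∂z = -6*x
∇g at (1, 2, 2) = (-24, 0, -6)
∇g · a = (-24)(3) + (0)(3) + (-6)(4) = -96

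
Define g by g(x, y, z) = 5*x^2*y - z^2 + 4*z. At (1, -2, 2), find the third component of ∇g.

0

(∇g)_3 = ∂g/∂z = -2*z + 4
At (1, -2, 2): 0.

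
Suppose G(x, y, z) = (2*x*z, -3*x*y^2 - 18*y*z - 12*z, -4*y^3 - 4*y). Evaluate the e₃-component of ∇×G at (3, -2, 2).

(∇×G)_3 = ∂G₂/∂x − ∂G₁/∂y
= -3*y^2 − (0)
= -3*y^2
At (3, -2, 2): -12.

-12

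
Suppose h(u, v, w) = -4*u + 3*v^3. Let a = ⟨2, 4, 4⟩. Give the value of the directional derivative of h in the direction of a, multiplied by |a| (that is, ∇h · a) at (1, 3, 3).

∂h/∂u = -4
∂h/∂v = 9*v^2
∂h/∂w = 0
∇h at (1, 3, 3) = (-4, 81, 0)
∇h · a = (-4)(2) + (81)(4) + (0)(4) = 316

316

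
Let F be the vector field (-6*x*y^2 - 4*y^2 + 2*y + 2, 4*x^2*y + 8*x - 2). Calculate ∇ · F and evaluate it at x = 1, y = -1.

-2

∂F₁/∂x = -6*y^2
∂F₂/∂y = 4*x^2
∇·F = 4*x^2 - 6*y^2
At (1, -1): -2.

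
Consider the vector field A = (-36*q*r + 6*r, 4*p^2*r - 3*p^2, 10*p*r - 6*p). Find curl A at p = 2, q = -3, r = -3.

(-16, 150, -168)

(∇×A)₁ = ∂A₃/∂q − ∂A₂/∂r = -4*p^2
(∇×A)₂ = ∂A₁/∂r − ∂A₃/∂p = -36*q - 10*r + 12
(∇×A)₃ = ∂A₂/∂p − ∂A₁/∂q = 8*p*r - 6*p + 36*r
∇×A = (-4*p^2, -36*q - 10*r + 12, 8*p*r - 6*p + 36*r)
At (2, -3, -3): (-16, 150, -168).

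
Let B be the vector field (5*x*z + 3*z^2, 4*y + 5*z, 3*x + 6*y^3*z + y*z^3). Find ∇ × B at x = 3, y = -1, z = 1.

(∇×B)₁ = ∂B₃/∂y − ∂B₂/∂z = 18*y^2*z + z^3 - 5
(∇×B)₂ = ∂B₁/∂z − ∂B₃/∂x = 5*x + 6*z - 3
(∇×B)₃ = ∂B₂/∂x − ∂B₁/∂y = 0
∇×B = (18*y^2*z + z^3 - 5, 5*x + 6*z - 3, 0)
At (3, -1, 1): (14, 18, 0).

(14, 18, 0)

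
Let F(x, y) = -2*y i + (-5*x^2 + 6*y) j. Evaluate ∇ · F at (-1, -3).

6

∂F₁/∂x = 0
∂F₂/∂y = 6
∇·F = 6
At (-1, -3): 6.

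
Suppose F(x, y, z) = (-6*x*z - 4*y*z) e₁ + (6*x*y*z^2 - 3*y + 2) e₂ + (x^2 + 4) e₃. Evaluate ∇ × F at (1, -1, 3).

(∇×F)₁ = ∂F₃/∂y − ∂F₂/∂z = -12*x*y*z
(∇×F)₂ = ∂F₁/∂z − ∂F₃/∂x = -8*x - 4*y
(∇×F)₃ = ∂F₂/∂x − ∂F₁/∂y = 6*y*z^2 + 4*z
∇×F = (-12*x*y*z, -8*x - 4*y, 6*y*z^2 + 4*z)
At (1, -1, 3): (36, -4, -42).

(36, -4, -42)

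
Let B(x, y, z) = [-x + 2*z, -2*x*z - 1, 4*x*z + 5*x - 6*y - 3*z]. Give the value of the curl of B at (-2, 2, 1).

(∇×B)₁ = ∂B₃/∂y − ∂B₂/∂z = 2*x - 6
(∇×B)₂ = ∂B₁/∂z − ∂B₃/∂x = -4*z - 3
(∇×B)₃ = ∂B₂/∂x − ∂B₁/∂y = -2*z
∇×B = (2*x - 6, -4*z - 3, -2*z)
At (-2, 2, 1): (-10, -7, -2).

(-10, -7, -2)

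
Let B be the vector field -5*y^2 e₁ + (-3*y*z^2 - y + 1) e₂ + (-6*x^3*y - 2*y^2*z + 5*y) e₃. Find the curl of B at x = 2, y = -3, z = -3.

(-25, -216, -30)

(∇×B)₁ = ∂B₃/∂y − ∂B₂/∂z = -6*x^3 + 2*y*z + 5
(∇×B)₂ = ∂B₁/∂z − ∂B₃/∂x = 18*x^2*y
(∇×B)₃ = ∂B₂/∂x − ∂B₁/∂y = 10*y
∇×B = (-6*x^3 + 2*y*z + 5, 18*x^2*y, 10*y)
At (2, -3, -3): (-25, -216, -30).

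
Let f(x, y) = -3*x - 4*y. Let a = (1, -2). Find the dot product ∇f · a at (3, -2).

∂f/∂x = -3
∂f/∂y = -4
∇f at (3, -2) = (-3, -4)
∇f · a = (-3)(1) + (-4)(-2) = 5

5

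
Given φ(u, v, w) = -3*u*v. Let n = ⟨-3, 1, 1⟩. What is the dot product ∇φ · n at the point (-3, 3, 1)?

∂φ/∂u = -3*v
∂φ/∂v = -3*u
∂φ/∂w = 0
∇φ at (-3, 3, 1) = (-9, 9, 0)
∇φ · n = (-9)(-3) + (9)(1) + (0)(1) = 36

36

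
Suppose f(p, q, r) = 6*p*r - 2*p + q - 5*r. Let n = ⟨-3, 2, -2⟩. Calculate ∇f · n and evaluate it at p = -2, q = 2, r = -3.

96

∂f/∂p = 6*r - 2
∂f/∂q = 1
∂f/∂r = 6*p - 5
∇f at (-2, 2, -3) = (-20, 1, -17)
∇f · n = (-20)(-3) + (1)(2) + (-17)(-2) = 96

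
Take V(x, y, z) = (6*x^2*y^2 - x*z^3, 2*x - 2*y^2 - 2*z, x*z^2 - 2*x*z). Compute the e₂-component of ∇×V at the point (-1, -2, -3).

12

(∇×V)_2 = ∂V₁/∂z − ∂V₃/∂x
= -3*x*z^2 − (z^2 - 2*z)
= -3*x*z^2 - z^2 + 2*z
At (-1, -2, -3): 12.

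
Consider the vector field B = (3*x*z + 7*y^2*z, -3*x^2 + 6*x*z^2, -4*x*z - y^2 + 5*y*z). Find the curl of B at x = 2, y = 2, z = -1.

(15, 30, 22)

(∇×B)₁ = ∂B₃/∂y − ∂B₂/∂z = -12*x*z - 2*y + 5*z
(∇×B)₂ = ∂B₁/∂z − ∂B₃/∂x = 3*x + 7*y^2 + 4*z
(∇×B)₃ = ∂B₂/∂x − ∂B₁/∂y = -6*x - 14*y*z + 6*z^2
∇×B = (-12*x*z - 2*y + 5*z, 3*x + 7*y^2 + 4*z, -6*x - 14*y*z + 6*z^2)
At (2, 2, -1): (15, 30, 22).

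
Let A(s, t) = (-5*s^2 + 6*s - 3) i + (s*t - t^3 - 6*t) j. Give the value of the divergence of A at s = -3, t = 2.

15

∂A₁/∂s = -10*s + 6
∂A₂/∂t = s - 3*t^2 - 6
∇·A = -9*s - 3*t^2
At (-3, 2): 15.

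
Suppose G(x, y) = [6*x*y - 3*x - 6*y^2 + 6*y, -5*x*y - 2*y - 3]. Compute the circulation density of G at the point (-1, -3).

∂G₂/∂x = -5*y
∂G₁/∂y = 6*x - 12*y + 6
Scalar curl = -6*x + 7*y - 6
At (-1, -3): -21.

-21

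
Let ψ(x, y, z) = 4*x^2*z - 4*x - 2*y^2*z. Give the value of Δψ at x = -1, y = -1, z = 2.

8

∂²ψ/∂x² = 8*z
∂²ψ/∂y² = -4*z
∂²ψ/∂z² = 0
∇²ψ = 4*z
At (-1, -1, 2): 8.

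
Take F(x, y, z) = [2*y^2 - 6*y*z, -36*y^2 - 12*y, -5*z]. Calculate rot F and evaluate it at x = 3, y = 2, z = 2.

(∇×F)₁ = ∂F₃/∂y − ∂F₂/∂z = 0
(∇×F)₂ = ∂F₁/∂z − ∂F₃/∂x = -6*y
(∇×F)₃ = ∂F₂/∂x − ∂F₁/∂y = -4*y + 6*z
∇×F = (0, -6*y, -4*y + 6*z)
At (3, 2, 2): (0, -12, 4).

(0, -12, 4)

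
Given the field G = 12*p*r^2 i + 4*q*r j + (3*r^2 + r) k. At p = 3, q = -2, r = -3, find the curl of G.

(∇×G)₁ = ∂G₃/∂q − ∂G₂/∂r = -4*q
(∇×G)₂ = ∂G₁/∂r − ∂G₃/∂p = 24*p*r
(∇×G)₃ = ∂G₂/∂p − ∂G₁/∂q = 0
∇×G = (-4*q, 24*p*r, 0)
At (3, -2, -3): (8, -216, 0).

(8, -216, 0)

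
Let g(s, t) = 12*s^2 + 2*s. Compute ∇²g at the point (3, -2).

∂²g/∂s² = 24
∂²g/∂t² = 0
∇²g = 24
At (3, -2): 24.

24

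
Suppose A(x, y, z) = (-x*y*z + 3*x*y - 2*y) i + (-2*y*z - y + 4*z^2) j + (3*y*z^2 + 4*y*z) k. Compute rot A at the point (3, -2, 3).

(∇×A)₁ = ∂A₃/∂y − ∂A₂/∂z = 2*y + 3*z^2 - 4*z
(∇×A)₂ = ∂A₁/∂z − ∂A₃/∂x = -x*y
(∇×A)₃ = ∂A₂/∂x − ∂A₁/∂y = x*z - 3*x + 2
∇×A = (2*y + 3*z^2 - 4*z, -x*y, x*z - 3*x + 2)
At (3, -2, 3): (11, 6, 2).

(11, 6, 2)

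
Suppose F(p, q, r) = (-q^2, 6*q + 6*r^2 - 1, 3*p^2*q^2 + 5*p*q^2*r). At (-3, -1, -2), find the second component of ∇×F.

28

(∇×F)_2 = ∂F₁/∂r − ∂F₃/∂p
= 0 − (6*p*q^2 + 5*q^2*r)
= -6*p*q^2 - 5*q^2*r
At (-3, -1, -2): 28.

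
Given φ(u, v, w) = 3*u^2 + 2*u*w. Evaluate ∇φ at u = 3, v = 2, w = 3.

(24, 0, 6)

∂φ/∂u = 6*u + 2*w
∂φ/∂v = 0
∂φ/∂w = 2*u
∇φ = (6*u + 2*w, 0, 2*u)
At (3, 2, 3): (24, 0, 6).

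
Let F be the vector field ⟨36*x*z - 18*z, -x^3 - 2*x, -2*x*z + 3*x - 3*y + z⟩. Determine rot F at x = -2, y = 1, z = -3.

(∇×F)₁ = ∂F₃/∂y − ∂F₂/∂z = -3
(∇×F)₂ = ∂F₁/∂z − ∂F₃/∂x = 36*x + 2*z - 21
(∇×F)₃ = ∂F₂/∂x − ∂F₁/∂y = -3*x^2 - 2
∇×F = (-3, 36*x + 2*z - 21, -3*x^2 - 2)
At (-2, 1, -3): (-3, -99, -14).

(-3, -99, -14)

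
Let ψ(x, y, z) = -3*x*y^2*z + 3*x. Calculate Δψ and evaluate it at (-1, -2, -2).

-12

∂²ψ/∂x² = 0
∂²ψ/∂y² = -6*x*z
∂²ψ/∂z² = 0
∇²ψ = -6*x*z
At (-1, -2, -2): -12.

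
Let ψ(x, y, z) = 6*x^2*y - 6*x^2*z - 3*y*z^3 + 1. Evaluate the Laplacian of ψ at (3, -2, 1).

∂²ψ/∂x² = 12*(y - z)
∂²ψ/∂y² = 0
∂²ψ/∂z² = -18*y*z
∇²ψ = -18*y*z + 12*y - 12*z
At (3, -2, 1): 0.

0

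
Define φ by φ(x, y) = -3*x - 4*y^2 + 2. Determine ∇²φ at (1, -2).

-8

∂²φ/∂x² = 0
∂²φ/∂y² = -8
∇²φ = -8
At (1, -2): -8.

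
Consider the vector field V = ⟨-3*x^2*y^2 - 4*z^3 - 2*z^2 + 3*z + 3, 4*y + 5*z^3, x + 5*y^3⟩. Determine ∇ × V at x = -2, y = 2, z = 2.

(0, -54, 48)

(∇×V)₁ = ∂V₃/∂y − ∂V₂/∂z = 15*y^2 - 15*z^2
(∇×V)₂ = ∂V₁/∂z − ∂V₃/∂x = -12*z^2 - 4*z + 2
(∇×V)₃ = ∂V₂/∂x − ∂V₁/∂y = 6*x^2*y
∇×V = (15*y^2 - 15*z^2, -12*z^2 - 4*z + 2, 6*x^2*y)
At (-2, 2, 2): (0, -54, 48).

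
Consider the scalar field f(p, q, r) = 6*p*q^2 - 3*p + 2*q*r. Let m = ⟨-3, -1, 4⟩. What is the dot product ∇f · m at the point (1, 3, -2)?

∂f/∂p = 6*q^2 - 3
∂f/∂q = 12*p*q + 2*r
∂f/∂r = 2*q
∇f at (1, 3, -2) = (51, 32, 6)
∇f · m = (51)(-3) + (32)(-1) + (6)(4) = -161

-161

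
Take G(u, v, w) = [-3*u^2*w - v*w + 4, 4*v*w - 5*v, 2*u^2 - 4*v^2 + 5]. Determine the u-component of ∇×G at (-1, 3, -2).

-36

(∇×G)_1 = ∂G₃/∂v − ∂G₂/∂w
= -8*v − (4*v)
= -12*v
At (-1, 3, -2): -36.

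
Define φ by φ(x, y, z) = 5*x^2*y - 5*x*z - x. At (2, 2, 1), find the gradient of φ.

(34, 20, -10)

∂φ/∂x = 10*x*y - 5*z - 1
∂φ/∂y = 5*x^2
∂φ/∂z = -5*x
∇φ = (10*x*y - 5*z - 1, 5*x^2, -5*x)
At (2, 2, 1): (34, 20, -10).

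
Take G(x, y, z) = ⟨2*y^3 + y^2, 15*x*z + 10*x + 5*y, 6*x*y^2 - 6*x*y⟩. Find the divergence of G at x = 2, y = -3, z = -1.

5

∂G₁/∂x = 0
∂G₂/∂y = 5
∂G₃/∂z = 0
∇·G = 5
At (2, -3, -1): 5.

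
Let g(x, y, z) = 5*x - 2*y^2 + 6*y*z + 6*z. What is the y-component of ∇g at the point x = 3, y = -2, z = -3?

-10

(∇g)_2 = ∂g/∂y = -4*y + 6*z
At (3, -2, -3): -10.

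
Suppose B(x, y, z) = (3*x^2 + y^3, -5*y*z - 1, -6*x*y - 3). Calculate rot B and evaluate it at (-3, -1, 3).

(13, -6, -3)

(∇×B)₁ = ∂B₃/∂y − ∂B₂/∂z = -6*x + 5*y
(∇×B)₂ = ∂B₁/∂z − ∂B₃/∂x = 6*y
(∇×B)₃ = ∂B₂/∂x − ∂B₁/∂y = -3*y^2
∇×B = (-6*x + 5*y, 6*y, -3*y^2)
At (-3, -1, 3): (13, -6, -3).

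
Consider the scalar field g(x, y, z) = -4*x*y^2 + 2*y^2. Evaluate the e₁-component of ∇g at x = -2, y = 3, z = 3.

-36

(∇g)_1 = ∂g/∂x = -4*y^2
At (-2, 3, 3): -36.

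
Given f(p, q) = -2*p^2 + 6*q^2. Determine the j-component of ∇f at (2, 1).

12

(∇f)_2 = ∂f/∂q = 12*q
At (2, 1): 12.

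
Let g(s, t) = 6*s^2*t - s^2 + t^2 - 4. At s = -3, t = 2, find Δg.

24

∂²g/∂s² = 2*(6*t - 1)
∂²g/∂t² = 2
∇²g = 12*t
At (-3, 2): 24.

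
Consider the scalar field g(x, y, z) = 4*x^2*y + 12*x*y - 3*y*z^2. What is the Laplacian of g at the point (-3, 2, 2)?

∂²g/∂x² = 8*y
∂²g/∂y² = 0
∂²g/∂z² = -6*y
∇²g = 2*y
At (-3, 2, 2): 4.

4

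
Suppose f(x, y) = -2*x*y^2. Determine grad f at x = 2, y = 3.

∂f/∂x = -2*y^2
∂f/∂y = -4*x*y
∇f = (-2*y^2, -4*x*y)
At (2, 3): (-18, -24).

(-18, -24)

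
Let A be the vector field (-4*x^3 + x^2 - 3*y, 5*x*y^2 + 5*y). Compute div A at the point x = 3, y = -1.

∂A₁/∂x = -12*x^2 + 2*x
∂A₂/∂y = 10*x*y + 5
∇·A = -12*x^2 + 10*x*y + 2*x + 5
At (3, -1): -127.

-127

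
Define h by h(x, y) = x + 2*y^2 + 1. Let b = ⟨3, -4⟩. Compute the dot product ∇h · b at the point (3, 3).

∂h/∂x = 1
∂h/∂y = 4*y
∇h at (3, 3) = (1, 12)
∇h · b = (1)(3) + (12)(-4) = -45

-45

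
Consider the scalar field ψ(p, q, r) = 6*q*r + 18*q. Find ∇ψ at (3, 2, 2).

(0, 30, 12)

∂ψ/∂p = 0
∂ψ/∂q = 6*r + 18
∂ψ/∂r = 6*q
∇ψ = (0, 6*r + 18, 6*q)
At (3, 2, 2): (0, 30, 12).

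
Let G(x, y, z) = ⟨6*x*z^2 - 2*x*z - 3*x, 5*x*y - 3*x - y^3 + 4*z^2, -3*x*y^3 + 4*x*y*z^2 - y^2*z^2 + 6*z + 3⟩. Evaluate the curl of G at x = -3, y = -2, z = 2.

(60, -58, -13)

(∇×G)₁ = ∂G₃/∂y − ∂G₂/∂z = -9*x*y^2 + 4*x*z^2 - 2*y*z^2 - 8*z
(∇×G)₂ = ∂G₁/∂z − ∂G₃/∂x = 12*x*z - 2*x + 3*y^3 - 4*y*z^2
(∇×G)₃ = ∂G₂/∂x − ∂G₁/∂y = 5*y - 3
∇×G = (-9*x*y^2 + 4*x*z^2 - 2*y*z^2 - 8*z, 12*x*z - 2*x + 3*y^3 - 4*y*z^2, 5*y - 3)
At (-3, -2, 2): (60, -58, -13).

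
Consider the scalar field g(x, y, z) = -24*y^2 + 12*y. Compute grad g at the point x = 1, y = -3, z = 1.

(0, 156, 0)

∂g/∂x = 0
∂g/∂y = -48*y + 12
∂g/∂z = 0
∇g = (0, -48*y + 12, 0)
At (1, -3, 1): (0, 156, 0).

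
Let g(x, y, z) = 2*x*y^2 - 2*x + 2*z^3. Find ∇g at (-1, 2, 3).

∂g/∂x = 2*y^2 - 2
∂g/∂y = 4*x*y
∂g/∂z = 6*z^2
∇g = (2*y^2 - 2, 4*x*y, 6*z^2)
At (-1, 2, 3): (6, -8, 54).

(6, -8, 54)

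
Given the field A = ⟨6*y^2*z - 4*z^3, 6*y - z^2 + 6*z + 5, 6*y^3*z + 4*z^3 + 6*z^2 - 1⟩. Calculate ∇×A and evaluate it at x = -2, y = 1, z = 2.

(34, -42, -24)

(∇×A)₁ = ∂A₃/∂y − ∂A₂/∂z = 18*y^2*z + 2*z - 6
(∇×A)₂ = ∂A₁/∂z − ∂A₃/∂x = 6*y^2 - 12*z^2
(∇×A)₃ = ∂A₂/∂x − ∂A₁/∂y = -12*y*z
∇×A = (18*y^2*z + 2*z - 6, 6*y^2 - 12*z^2, -12*y*z)
At (-2, 1, 2): (34, -42, -24).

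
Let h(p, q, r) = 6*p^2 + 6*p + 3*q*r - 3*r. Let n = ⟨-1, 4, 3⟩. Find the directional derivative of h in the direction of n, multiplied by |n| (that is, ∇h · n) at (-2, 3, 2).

∂h/∂p = 12*p + 6
∂h/∂q = 3*r
∂h/∂r = 3*q - 3
∇h at (-2, 3, 2) = (-18, 6, 6)
∇h · n = (-18)(-1) + (6)(4) + (6)(3) = 60

60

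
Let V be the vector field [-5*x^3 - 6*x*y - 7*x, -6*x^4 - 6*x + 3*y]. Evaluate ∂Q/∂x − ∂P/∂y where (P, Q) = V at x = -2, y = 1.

174

∂V₂/∂x = -24*x^3 - 6
∂V₁/∂y = -6*x
Scalar curl = -24*x^3 + 6*x - 6
At (-2, 1): 174.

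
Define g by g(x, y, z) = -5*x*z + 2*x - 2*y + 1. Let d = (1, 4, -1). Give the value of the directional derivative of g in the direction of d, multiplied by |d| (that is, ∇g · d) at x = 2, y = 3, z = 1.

∂g/∂x = -5*z + 2
∂g/∂y = -2
∂g/∂z = -5*x
∇g at (2, 3, 1) = (-3, -2, -10)
∇g · d = (-3)(1) + (-2)(4) + (-10)(-1) = -1

-1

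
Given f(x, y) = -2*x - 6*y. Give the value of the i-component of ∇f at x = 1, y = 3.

-2

(∇f)_1 = ∂f/∂x = -2
At (1, 3): -2.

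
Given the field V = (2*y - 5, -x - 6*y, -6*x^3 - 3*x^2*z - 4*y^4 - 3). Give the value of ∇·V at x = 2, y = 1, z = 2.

∂V₁/∂x = 0
∂V₂/∂y = -6
∂V₃/∂z = -3*x^2
∇·V = -3*x^2 - 6
At (2, 1, 2): -18.

-18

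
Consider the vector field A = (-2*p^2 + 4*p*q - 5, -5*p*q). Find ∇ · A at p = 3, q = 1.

-23

∂A₁/∂p = -4*p + 4*q
∂A₂/∂q = -5*p
∇·A = -9*p + 4*q
At (3, 1): -23.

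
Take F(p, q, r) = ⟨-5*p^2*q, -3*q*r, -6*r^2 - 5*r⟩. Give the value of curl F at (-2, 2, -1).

(6, 0, 20)

(∇×F)₁ = ∂F₃/∂q − ∂F₂/∂r = 3*q
(∇×F)₂ = ∂F₁/∂r − ∂F₃/∂p = 0
(∇×F)₃ = ∂F₂/∂p − ∂F₁/∂q = 5*p^2
∇×F = (3*q, 0, 5*p^2)
At (-2, 2, -1): (6, 0, 20).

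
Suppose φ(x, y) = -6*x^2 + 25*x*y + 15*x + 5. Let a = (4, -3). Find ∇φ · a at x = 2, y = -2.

∂φ/∂x = -12*x + 25*y + 15
∂φ/∂y = 25*x
∇φ at (2, -2) = (-59, 50)
∇φ · a = (-59)(4) + (50)(-3) = -386

-386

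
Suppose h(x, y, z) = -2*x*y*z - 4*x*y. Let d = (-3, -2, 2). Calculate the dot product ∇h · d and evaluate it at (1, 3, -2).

∂h/∂x = -2*y*z - 4*y
∂h/∂y = -2*x*z - 4*x
∂h/∂z = -2*x*y
∇h at (1, 3, -2) = (0, 0, -6)
∇h · d = (0)(-3) + (0)(-2) + (-6)(2) = -12

-12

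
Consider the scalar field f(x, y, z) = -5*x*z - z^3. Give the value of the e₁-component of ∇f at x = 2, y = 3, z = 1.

(∇f)_1 = ∂f/∂x = -5*z
At (2, 3, 1): -5.

-5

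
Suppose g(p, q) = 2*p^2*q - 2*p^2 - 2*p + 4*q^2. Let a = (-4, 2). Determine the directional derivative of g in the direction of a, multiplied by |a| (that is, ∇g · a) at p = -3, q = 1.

60

∂g/∂p = 4*p*q - 4*p - 2
∂g/∂q = 2*p^2 + 8*q
∇g at (-3, 1) = (-2, 26)
∇g · a = (-2)(-4) + (26)(2) = 60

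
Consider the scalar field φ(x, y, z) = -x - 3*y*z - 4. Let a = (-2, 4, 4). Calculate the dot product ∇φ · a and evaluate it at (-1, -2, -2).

50

∂φ/∂x = -1
∂φ/∂y = -3*z
∂φ/∂z = -3*y
∇φ at (-1, -2, -2) = (-1, 6, 6)
∇φ · a = (-1)(-2) + (6)(4) + (6)(4) = 50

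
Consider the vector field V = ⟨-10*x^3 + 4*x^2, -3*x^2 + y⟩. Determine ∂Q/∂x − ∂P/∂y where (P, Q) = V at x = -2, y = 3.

12

∂V₂/∂x = -6*x
∂V₁/∂y = 0
Scalar curl = -6*x
At (-2, 3): 12.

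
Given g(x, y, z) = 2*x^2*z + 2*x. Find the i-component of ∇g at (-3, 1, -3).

38

(∇g)_1 = ∂g/∂x = 4*x*z + 2
At (-3, 1, -3): 38.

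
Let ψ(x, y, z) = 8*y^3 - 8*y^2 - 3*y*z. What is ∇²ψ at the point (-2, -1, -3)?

∂²ψ/∂x² = 0
∂²ψ/∂y² = 16*(3*y - 1)
∂²ψ/∂z² = 0
∇²ψ = 48*y - 16
At (-2, -1, -3): -64.

-64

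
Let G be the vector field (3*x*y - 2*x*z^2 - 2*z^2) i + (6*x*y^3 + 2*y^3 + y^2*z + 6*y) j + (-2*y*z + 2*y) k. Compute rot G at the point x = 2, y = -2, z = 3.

(-8, -36, -54)

(∇×G)₁ = ∂G₃/∂y − ∂G₂/∂z = -y^2 - 2*z + 2
(∇×G)₂ = ∂G₁/∂z − ∂G₃/∂x = -4*x*z - 4*z
(∇×G)₃ = ∂G₂/∂x − ∂G₁/∂y = -3*x + 6*y^3
∇×G = (-y^2 - 2*z + 2, -4*x*z - 4*z, -3*x + 6*y^3)
At (2, -2, 3): (-8, -36, -54).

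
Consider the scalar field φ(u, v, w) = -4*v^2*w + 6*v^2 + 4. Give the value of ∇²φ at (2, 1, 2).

-4

∂²φ/∂u² = 0
∂²φ/∂v² = 4*(-2*w + 3)
∂²φ/∂w² = 0
∇²φ = -8*w + 12
At (2, 1, 2): -4.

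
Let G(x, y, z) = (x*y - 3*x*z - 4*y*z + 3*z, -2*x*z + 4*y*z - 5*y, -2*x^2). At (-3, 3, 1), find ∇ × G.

(∇×G)₁ = ∂G₃/∂y − ∂G₂/∂z = 2*x - 4*y
(∇×G)₂ = ∂G₁/∂z − ∂G₃/∂x = x - 4*y + 3
(∇×G)₃ = ∂G₂/∂x − ∂G₁/∂y = -x + 2*z
∇×G = (2*x - 4*y, x - 4*y + 3, -x + 2*z)
At (-3, 3, 1): (-18, -12, 5).

(-18, -12, 5)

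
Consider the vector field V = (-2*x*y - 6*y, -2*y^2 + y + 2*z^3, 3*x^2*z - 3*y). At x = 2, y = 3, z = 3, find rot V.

(∇×V)₁ = ∂V₃/∂y − ∂V₂/∂z = -6*z^2 - 3
(∇×V)₂ = ∂V₁/∂z − ∂V₃/∂x = -6*x*z
(∇×V)₃ = ∂V₂/∂x − ∂V₁/∂y = 2*x + 6
∇×V = (-6*z^2 - 3, -6*x*z, 2*x + 6)
At (2, 3, 3): (-57, -36, 10).

(-57, -36, 10)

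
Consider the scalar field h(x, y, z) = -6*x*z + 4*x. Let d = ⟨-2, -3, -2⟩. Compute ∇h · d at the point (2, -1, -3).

-20

∂h/∂x = -6*z + 4
∂h/∂y = 0
∂h/∂z = -6*x
∇h at (2, -1, -3) = (22, 0, -12)
∇h · d = (22)(-2) + (0)(-3) + (-12)(-2) = -20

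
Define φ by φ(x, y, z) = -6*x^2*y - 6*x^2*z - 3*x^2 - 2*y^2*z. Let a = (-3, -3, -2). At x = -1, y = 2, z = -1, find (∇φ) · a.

-32

∂φ/∂x = -12*x*y - 12*x*z - 6*x
∂φ/∂y = -6*x^2 - 4*y*z
∂φ/∂z = -6*x^2 - 2*y^2
∇φ at (-1, 2, -1) = (18, 2, -14)
∇φ · a = (18)(-3) + (2)(-3) + (-14)(-2) = -32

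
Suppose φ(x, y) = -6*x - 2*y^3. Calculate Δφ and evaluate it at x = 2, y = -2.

∂²φ/∂x² = 0
∂²φ/∂y² = -12*y
∇²φ = -12*y
At (2, -2): 24.

24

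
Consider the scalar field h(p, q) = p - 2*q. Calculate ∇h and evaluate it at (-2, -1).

∂h/∂p = 1
∂h/∂q = -2
∇h = (1, -2)
At (-2, -1): (1, -2).

(1, -2)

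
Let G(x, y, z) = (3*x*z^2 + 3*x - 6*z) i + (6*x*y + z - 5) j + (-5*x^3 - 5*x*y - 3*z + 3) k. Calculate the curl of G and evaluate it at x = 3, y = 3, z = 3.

(∇×G)₁ = ∂G₃/∂y − ∂G₂/∂z = -5*x - 1
(∇×G)₂ = ∂G₁/∂z − ∂G₃/∂x = 15*x^2 + 6*x*z + 5*y - 6
(∇×G)₃ = ∂G₂/∂x − ∂G₁/∂y = 6*y
∇×G = (-5*x - 1, 15*x^2 + 6*x*z + 5*y - 6, 6*y)
At (3, 3, 3): (-16, 198, 18).

(-16, 198, 18)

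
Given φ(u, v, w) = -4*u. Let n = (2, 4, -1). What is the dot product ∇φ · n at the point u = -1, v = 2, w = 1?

-8

∂φ/∂u = -4
∂φ/∂v = 0
∂φ/∂w = 0
∇φ at (-1, 2, 1) = (-4, 0, 0)
∇φ · n = (-4)(2) + (0)(4) + (0)(-1) = -8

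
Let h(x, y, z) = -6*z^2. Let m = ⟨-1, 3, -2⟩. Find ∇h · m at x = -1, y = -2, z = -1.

∂h/∂x = 0
∂h/∂y = 0
∂h/∂z = -12*z
∇h at (-1, -2, -1) = (0, 0, 12)
∇h · m = (0)(-1) + (0)(3) + (12)(-2) = -24

-24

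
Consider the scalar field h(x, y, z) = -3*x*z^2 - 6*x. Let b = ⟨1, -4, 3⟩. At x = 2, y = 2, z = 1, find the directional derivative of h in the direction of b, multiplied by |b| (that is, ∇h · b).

∂h/∂x = -3*z^2 - 6
∂h/∂y = 0
∂h/∂z = -6*x*z
∇h at (2, 2, 1) = (-9, 0, -12)
∇h · b = (-9)(1) + (0)(-4) + (-12)(3) = -45

-45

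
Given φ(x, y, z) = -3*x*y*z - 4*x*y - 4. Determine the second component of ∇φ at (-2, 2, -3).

-10

(∇φ)_2 = ∂φ/∂y = -3*x*z - 4*x
At (-2, 2, -3): -10.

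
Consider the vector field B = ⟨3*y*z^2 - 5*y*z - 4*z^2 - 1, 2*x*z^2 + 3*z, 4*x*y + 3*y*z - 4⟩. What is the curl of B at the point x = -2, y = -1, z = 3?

(22, -33, 6)

(∇×B)₁ = ∂B₃/∂y − ∂B₂/∂z = -4*x*z + 4*x + 3*z - 3
(∇×B)₂ = ∂B₁/∂z − ∂B₃/∂x = 6*y*z - 9*y - 8*z
(∇×B)₃ = ∂B₂/∂x − ∂B₁/∂y = -z^2 + 5*z
∇×B = (-4*x*z + 4*x + 3*z - 3, 6*y*z - 9*y - 8*z, -z^2 + 5*z)
At (-2, -1, 3): (22, -33, 6).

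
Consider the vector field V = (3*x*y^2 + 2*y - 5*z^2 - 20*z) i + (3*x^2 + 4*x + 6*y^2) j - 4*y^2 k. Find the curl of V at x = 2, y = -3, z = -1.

(24, -10, 50)

(∇×V)₁ = ∂V₃/∂y − ∂V₂/∂z = -8*y
(∇×V)₂ = ∂V₁/∂z − ∂V₃/∂x = -10*z - 20
(∇×V)₃ = ∂V₂/∂x − ∂V₁/∂y = -6*x*y + 6*x + 2
∇×V = (-8*y, -10*z - 20, -6*x*y + 6*x + 2)
At (2, -3, -1): (24, -10, 50).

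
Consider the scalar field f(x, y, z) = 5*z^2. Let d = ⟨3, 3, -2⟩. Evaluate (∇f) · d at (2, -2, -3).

60

∂f/∂x = 0
∂f/∂y = 0
∂f/∂z = 10*z
∇f at (2, -2, -3) = (0, 0, -30)
∇f · d = (0)(3) + (0)(3) + (-30)(-2) = 60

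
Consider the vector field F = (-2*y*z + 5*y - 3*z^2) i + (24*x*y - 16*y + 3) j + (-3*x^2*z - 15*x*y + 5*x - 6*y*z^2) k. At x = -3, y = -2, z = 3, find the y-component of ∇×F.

-103

(∇×F)_2 = ∂F₁/∂z − ∂F₃/∂x
= -2*y - 6*z − (-6*x*z - 15*y + 5)
= 6*x*z + 13*y - 6*z - 5
At (-3, -2, 3): -103.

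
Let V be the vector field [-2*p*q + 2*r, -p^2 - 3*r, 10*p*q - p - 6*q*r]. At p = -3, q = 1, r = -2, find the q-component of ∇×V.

-7

(∇×V)_2 = ∂V₁/∂r − ∂V₃/∂p
= 2 − (10*q - 1)
= -10*q + 3
At (-3, 1, -2): -7.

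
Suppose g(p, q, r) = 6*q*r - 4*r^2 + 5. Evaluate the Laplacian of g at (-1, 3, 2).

-8

∂²g/∂p² = 0
∂²g/∂q² = 0
∂²g/∂r² = -8
∇²g = -8
At (-1, 3, 2): -8.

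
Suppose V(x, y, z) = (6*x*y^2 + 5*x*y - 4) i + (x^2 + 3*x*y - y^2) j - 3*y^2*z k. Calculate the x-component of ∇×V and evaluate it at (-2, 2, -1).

(∇×V)_1 = ∂V₃/∂y − ∂V₂/∂z
= -6*y*z − (0)
= -6*y*z
At (-2, 2, -1): 12.

12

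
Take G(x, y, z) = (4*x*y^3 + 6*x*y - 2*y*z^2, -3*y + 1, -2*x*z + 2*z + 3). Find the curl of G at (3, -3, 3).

(∇×G)₁ = ∂G₃/∂y − ∂G₂/∂z = 0
(∇×G)₂ = ∂G₁/∂z − ∂G₃/∂x = -4*y*z + 2*z
(∇×G)₃ = ∂G₂/∂x − ∂G₁/∂y = -12*x*y^2 - 6*x + 2*z^2
∇×G = (0, -4*y*z + 2*z, -12*x*y^2 - 6*x + 2*z^2)
At (3, -3, 3): (0, 42, -324).

(0, 42, -324)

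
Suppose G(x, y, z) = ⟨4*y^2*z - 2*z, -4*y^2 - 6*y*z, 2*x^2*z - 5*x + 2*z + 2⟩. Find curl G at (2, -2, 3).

(-12, -5, 48)

(∇×G)₁ = ∂G₃/∂y − ∂G₂/∂z = 6*y
(∇×G)₂ = ∂G₁/∂z − ∂G₃/∂x = -4*x*z + 4*y^2 + 3
(∇×G)₃ = ∂G₂/∂x − ∂G₁/∂y = -8*y*z
∇×G = (6*y, -4*x*z + 4*y^2 + 3, -8*y*z)
At (2, -2, 3): (-12, -5, 48).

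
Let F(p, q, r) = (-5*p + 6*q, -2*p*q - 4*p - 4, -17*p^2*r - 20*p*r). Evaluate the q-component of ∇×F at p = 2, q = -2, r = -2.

(∇×F)_2 = ∂F₁/∂r − ∂F₃/∂p
= 0 − (-34*p*r - 20*r)
= 34*p*r + 20*r
At (2, -2, -2): -176.

-176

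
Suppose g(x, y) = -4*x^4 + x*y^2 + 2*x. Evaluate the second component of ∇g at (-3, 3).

-18

(∇g)_2 = ∂g/∂y = 2*x*y
At (-3, 3): -18.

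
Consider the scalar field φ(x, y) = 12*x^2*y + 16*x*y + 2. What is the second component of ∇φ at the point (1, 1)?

(∇φ)_2 = ∂φ/∂y = 12*x^2 + 16*x
At (1, 1): 28.

28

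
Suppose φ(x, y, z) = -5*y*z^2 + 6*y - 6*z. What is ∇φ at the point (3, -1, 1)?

(0, 1, 4)

∂φ/∂x = 0
∂φ/∂y = -5*z^2 + 6
∂φ/∂z = -10*y*z - 6
∇φ = (0, -5*z^2 + 6, -10*y*z - 6)
At (3, -1, 1): (0, 1, 4).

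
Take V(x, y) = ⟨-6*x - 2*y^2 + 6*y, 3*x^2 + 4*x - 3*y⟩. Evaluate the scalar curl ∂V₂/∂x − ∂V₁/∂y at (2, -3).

∂V₂/∂x = 6*x + 4
∂V₁/∂y = -4*y + 6
Scalar curl = 6*x + 4*y - 2
At (2, -3): -2.

-2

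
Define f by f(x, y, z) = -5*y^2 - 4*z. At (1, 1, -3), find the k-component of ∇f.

(∇f)_3 = ∂f/∂z = -4
At (1, 1, -3): -4.

-4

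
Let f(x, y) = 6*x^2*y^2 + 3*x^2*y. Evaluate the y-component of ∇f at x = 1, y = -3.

-33

(∇f)_2 = ∂f/∂y = 12*x^2*y + 3*x^2
At (1, -3): -33.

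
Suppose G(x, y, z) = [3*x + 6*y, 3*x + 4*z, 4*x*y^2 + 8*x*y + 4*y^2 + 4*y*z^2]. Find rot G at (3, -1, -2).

(4, 4, -3)

(∇×G)₁ = ∂G₃/∂y − ∂G₂/∂z = 8*x*y + 8*x + 8*y + 4*z^2 - 4
(∇×G)₂ = ∂G₁/∂z − ∂G₃/∂x = -4*y^2 - 8*y
(∇×G)₃ = ∂G₂/∂x − ∂G₁/∂y = -3
∇×G = (8*x*y + 8*x + 8*y + 4*z^2 - 4, -4*y^2 - 8*y, -3)
At (3, -1, -2): (4, 4, -3).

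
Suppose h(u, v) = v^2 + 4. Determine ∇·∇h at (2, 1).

2

∂²h/∂u² = 0
∂²h/∂v² = 2
∇²h = 2
At (2, 1): 2.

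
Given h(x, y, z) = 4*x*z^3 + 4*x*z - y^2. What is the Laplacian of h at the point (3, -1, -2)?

-146

∂²h/∂x² = 0
∂²h/∂y² = -2
∂²h/∂z² = 24*x*z
∇²h = 24*x*z - 2
At (3, -1, -2): -146.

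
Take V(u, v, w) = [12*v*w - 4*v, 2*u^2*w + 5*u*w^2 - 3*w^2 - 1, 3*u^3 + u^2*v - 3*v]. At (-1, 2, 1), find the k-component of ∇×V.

-7

(∇×V)_3 = ∂V₂/∂u − ∂V₁/∂v
= 4*u*w + 5*w^2 − (12*w - 4)
= 4*u*w + 5*w^2 - 12*w + 4
At (-1, 2, 1): -7.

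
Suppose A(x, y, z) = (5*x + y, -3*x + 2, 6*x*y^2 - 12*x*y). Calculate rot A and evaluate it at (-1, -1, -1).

(∇×A)₁ = ∂A₃/∂y − ∂A₂/∂z = 12*x*y - 12*x
(∇×A)₂ = ∂A₁/∂z − ∂A₃/∂x = -6*y^2 + 12*y
(∇×A)₃ = ∂A₂/∂x − ∂A₁/∂y = -4
∇×A = (12*x*y - 12*x, -6*y^2 + 12*y, -4)
At (-1, -1, -1): (24, -18, -4).

(24, -18, -4)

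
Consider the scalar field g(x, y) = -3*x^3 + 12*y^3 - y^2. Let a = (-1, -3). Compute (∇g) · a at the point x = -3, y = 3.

∂g/∂x = -9*x^2
∂g/∂y = 36*y^2 - 2*y
∇g at (-3, 3) = (-81, 318)
∇g · a = (-81)(-1) + (318)(-3) = -873

-873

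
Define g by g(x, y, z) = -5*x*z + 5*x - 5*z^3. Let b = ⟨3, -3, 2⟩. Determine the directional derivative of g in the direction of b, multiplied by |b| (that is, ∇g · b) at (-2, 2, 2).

-115

∂g/∂x = -5*z + 5
∂g/∂y = 0
∂g/∂z = -5*x - 15*z^2
∇g at (-2, 2, 2) = (-5, 0, -50)
∇g · b = (-5)(3) + (0)(-3) + (-50)(2) = -115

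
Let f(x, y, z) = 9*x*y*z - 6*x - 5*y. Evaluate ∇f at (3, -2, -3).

(48, -86, -54)

∂f/∂x = 9*y*z - 6
∂f/∂y = 9*x*z - 5
∂f/∂z = 9*x*y
∇f = (9*y*z - 6, 9*x*z - 5, 9*x*y)
At (3, -2, -3): (48, -86, -54).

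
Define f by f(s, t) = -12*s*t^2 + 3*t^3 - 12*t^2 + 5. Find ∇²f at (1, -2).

∂²f/∂s² = 0
∂²f/∂t² = 6*(-4*s + 3*t - 4)
∇²f = -24*s + 18*t - 24
At (1, -2): -84.

-84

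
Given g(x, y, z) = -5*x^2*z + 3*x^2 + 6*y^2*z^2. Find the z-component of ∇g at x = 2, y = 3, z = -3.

(∇g)_3 = ∂g/∂z = -5*x^2 + 12*y^2*z
At (2, 3, -3): -344.

-344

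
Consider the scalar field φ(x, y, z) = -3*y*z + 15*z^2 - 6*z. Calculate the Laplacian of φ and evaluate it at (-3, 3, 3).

∂²φ/∂x² = 0
∂²φ/∂y² = 0
∂²φ/∂z² = 30
∇²φ = 30
At (-3, 3, 3): 30.

30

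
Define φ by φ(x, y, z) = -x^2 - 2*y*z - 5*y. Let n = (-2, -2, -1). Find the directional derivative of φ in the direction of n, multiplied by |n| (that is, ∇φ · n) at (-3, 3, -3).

-8

∂φ/∂x = -2*x
∂φ/∂y = -2*z - 5
∂φ/∂z = -2*y
∇φ at (-3, 3, -3) = (6, 1, -6)
∇φ · n = (6)(-2) + (1)(-2) + (-6)(-1) = -8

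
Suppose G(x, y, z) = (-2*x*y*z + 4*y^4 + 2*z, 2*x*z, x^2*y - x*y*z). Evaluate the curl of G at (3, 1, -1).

(6, -11, -24)

(∇×G)₁ = ∂G₃/∂y − ∂G₂/∂z = x^2 - x*z - 2*x
(∇×G)₂ = ∂G₁/∂z − ∂G₃/∂x = -4*x*y + y*z + 2
(∇×G)₃ = ∂G₂/∂x − ∂G₁/∂y = 2*x*z - 16*y^3 + 2*z
∇×G = (x^2 - x*z - 2*x, -4*x*y + y*z + 2, 2*x*z - 16*y^3 + 2*z)
At (3, 1, -1): (6, -11, -24).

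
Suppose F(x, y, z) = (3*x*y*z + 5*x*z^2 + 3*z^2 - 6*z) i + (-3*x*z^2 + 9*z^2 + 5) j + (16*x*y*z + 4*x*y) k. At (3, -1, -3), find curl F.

(∇×F)₁ = ∂F₃/∂y − ∂F₂/∂z = 22*x*z + 4*x - 18*z
(∇×F)₂ = ∂F₁/∂z − ∂F₃/∂x = 3*x*y + 10*x*z - 16*y*z - 4*y + 6*z - 6
(∇×F)₃ = ∂F₂/∂x − ∂F₁/∂y = -3*x*z - 3*z^2
∇×F = (22*x*z + 4*x - 18*z, 3*x*y + 10*x*z - 16*y*z - 4*y + 6*z - 6, -3*x*z - 3*z^2)
At (3, -1, -3): (-132, -167, 0).

(-132, -167, 0)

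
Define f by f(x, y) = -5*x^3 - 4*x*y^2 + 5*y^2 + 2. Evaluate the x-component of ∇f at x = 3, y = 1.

-139

(∇f)_1 = ∂f/∂x = -15*x^2 - 4*y^2
At (3, 1): -139.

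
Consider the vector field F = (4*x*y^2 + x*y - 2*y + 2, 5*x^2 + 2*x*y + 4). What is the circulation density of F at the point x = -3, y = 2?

∂F₂/∂x = 10*x + 2*y
∂F₁/∂y = 8*x*y + x - 2
Scalar curl = -8*x*y + 9*x + 2*y + 2
At (-3, 2): 27.

27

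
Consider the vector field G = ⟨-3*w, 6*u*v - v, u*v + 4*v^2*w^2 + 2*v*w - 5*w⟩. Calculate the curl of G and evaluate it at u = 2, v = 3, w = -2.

(94, -6, 18)

(∇×G)₁ = ∂G₃/∂v − ∂G₂/∂w = u + 8*v*w^2 + 2*w
(∇×G)₂ = ∂G₁/∂w − ∂G₃/∂u = -v - 3
(∇×G)₃ = ∂G₂/∂u − ∂G₁/∂v = 6*v
∇×G = (u + 8*v*w^2 + 2*w, -v - 3, 6*v)
At (2, 3, -2): (94, -6, 18).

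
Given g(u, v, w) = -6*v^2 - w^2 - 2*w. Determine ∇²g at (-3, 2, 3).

∂²g/∂u² = 0
∂²g/∂v² = -12
∂²g/∂w² = -2
∇²g = -14
At (-3, 2, 3): -14.

-14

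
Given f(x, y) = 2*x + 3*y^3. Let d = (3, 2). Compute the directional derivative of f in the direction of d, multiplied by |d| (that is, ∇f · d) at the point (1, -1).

24

∂f/∂x = 2
∂f/∂y = 9*y^2
∇f at (1, -1) = (2, 9)
∇f · d = (2)(3) + (9)(2) = 24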